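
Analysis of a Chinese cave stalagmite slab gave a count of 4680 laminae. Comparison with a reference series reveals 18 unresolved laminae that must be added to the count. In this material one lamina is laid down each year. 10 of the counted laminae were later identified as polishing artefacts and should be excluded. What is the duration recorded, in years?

4688 years

True lamina count = 4680 − 10 + 18 = 4688.
At one lamina per year, that is 4688 years.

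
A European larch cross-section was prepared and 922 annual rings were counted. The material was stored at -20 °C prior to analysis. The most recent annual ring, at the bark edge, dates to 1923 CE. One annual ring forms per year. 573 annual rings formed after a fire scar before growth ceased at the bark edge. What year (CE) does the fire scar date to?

1350 CE

573 annual rings post-date the fire scar.
Counting back 573 years from 1923 CE places the fire scar in 1923 − 573 = 1350 CE.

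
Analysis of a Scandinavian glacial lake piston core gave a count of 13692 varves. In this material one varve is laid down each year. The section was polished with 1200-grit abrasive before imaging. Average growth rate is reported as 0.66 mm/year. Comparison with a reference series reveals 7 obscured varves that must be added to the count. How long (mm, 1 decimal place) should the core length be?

9041.3 mm

True varve count = 13692 + 7 = 13699.
Predicted length = 0.66 mm/year × 13699 years = 9041.3 mm.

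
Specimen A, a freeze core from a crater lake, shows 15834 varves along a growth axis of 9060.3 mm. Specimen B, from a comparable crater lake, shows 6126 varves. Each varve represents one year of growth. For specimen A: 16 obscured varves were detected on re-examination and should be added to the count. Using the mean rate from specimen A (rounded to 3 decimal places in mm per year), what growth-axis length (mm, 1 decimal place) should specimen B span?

3504.1 mm

Specimen A: after corrections the count is 15834 + 16 = 15850 varves.
A: Extension rate ≈ 9060.3 / 15850 = 0.572 mm/yr.
Length of B = 0.572 × 6126 = 3504.1 mm.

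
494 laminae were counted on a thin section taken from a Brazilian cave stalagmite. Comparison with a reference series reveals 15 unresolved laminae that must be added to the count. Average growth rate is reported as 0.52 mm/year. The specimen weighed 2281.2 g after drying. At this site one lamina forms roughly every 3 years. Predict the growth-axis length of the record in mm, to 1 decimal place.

794.0 mm

True lamina count = 494 + 15 = 509.
509 laminae at 3 years each span 509 × 3 = 1527 years.
Predicted length = 0.52 mm/year × 1527 years = 794.0 mm.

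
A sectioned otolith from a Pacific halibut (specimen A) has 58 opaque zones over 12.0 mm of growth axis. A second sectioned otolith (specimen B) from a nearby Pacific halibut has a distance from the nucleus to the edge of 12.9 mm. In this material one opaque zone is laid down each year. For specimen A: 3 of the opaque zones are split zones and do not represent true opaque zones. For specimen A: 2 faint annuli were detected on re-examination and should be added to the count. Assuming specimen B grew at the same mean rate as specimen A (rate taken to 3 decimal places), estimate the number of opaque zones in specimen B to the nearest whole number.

Specimen A: correcting the raw count gives 58 − 3 + 2 = 57 true opaque zones.
A: Mean rate = 12.0 mm / 57 years ≈ 0.211 mm/yr.
B spans 12.9 / 0.211 = 61.14 years ≈ 61 opaque zones.

61 opaque zones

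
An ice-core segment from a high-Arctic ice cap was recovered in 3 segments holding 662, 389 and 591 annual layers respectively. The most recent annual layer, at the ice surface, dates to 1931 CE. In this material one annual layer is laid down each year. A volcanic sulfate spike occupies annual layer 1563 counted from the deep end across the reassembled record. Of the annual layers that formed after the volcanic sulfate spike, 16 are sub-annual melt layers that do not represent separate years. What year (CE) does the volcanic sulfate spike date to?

1868 CE

Total annual layers = 662 + 389 + 591 = 1642.
Between annual layer 1563 and the ice surface there are 1642 − 1563 = 79 annual layers.
Removing the 16 false annual layers leaves 79 − 16 = 63 true annual layers beyond the volcanic sulfate spike.
Counting back 63 years from 1931 CE places the volcanic sulfate spike in 1931 − 63 = 1868 CE.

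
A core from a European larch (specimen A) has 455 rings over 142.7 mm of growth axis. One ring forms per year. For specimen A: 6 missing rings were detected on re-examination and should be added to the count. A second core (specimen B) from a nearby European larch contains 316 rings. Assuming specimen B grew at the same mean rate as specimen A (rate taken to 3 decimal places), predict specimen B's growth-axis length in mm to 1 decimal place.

98.0 mm

Specimen A: adjusted count: 455 + 6 = 461 rings.
A: Extension rate ≈ 142.7 / 461 = 0.310 mm/yr.
For B, 0.310 mm/year × 316 years = 98.0 mm.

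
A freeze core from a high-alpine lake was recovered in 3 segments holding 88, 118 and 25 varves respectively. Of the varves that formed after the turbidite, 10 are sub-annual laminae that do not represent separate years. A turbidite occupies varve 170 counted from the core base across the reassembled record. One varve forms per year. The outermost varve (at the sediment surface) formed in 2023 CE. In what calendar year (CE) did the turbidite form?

Total varves = 88 + 118 + 25 = 231.
The turbidite sits at varve 170 from the core base, so 231 − 170 = 61 varves formed after it.
Removing the 10 false varves leaves 61 − 10 = 51 true varves beyond the turbidite.
The varve at the sediment surface is 2023 CE, so the turbidite dates to 2023 − 51 = 1972 CE.

1972 CE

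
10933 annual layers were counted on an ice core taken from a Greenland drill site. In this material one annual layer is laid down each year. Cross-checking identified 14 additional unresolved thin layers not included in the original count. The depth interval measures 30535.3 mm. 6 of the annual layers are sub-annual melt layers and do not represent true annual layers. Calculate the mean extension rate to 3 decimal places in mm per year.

2.791 mm per year

Adjusted count: 10933 − 6 + 14 = 10941 annual layers.
Extension rate ≈ 30535.3 / 10941 = 2.791 mm per year.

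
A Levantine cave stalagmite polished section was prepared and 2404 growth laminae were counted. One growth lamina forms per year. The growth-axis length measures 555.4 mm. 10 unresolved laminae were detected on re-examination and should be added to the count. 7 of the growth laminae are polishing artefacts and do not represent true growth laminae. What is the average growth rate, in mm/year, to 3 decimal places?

0.231 mm/year

Adjusted count: 2404 − 7 + 10 = 2407 growth laminae.
555.4 mm over 2407 years gives 555.4 / 2407 ≈ 0.231 mm/year.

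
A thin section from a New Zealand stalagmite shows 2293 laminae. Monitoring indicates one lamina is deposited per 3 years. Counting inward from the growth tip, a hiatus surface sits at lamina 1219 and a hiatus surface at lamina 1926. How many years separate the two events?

The two markers are separated by 1926 − 1219 = 707 laminae.
Multiplying by 3 years per lamina: 707 × 3 = 2121 years.

2121 years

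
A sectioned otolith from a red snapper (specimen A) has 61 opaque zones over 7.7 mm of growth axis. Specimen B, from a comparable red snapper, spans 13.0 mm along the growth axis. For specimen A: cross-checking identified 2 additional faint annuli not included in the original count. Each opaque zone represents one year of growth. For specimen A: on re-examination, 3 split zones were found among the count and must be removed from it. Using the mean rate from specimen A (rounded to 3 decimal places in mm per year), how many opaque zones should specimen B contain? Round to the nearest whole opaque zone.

102 opaque zones

Specimen A: true opaque zone count = 61 − 3 + 2 = 60.
A: Extension rate ≈ 7.7 / 60 = 0.128 mm per year.
For B, 13.0 / 0.128 = 101.56 years ≈ 102 opaque zones.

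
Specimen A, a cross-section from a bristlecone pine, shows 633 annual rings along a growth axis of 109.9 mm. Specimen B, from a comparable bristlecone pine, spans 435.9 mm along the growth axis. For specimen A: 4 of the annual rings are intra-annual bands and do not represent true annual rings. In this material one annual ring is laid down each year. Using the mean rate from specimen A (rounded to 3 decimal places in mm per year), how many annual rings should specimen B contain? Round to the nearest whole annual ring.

2491 annual rings

Specimen A: adjusted count: 633 − 4 = 629 annual rings.
A: Extension rate ≈ 109.9 / 629 = 0.175 mm/yr.
Specimen B: 435.9 mm / 0.175 mm per year = 2490.86 years ≈ 2491 annual rings.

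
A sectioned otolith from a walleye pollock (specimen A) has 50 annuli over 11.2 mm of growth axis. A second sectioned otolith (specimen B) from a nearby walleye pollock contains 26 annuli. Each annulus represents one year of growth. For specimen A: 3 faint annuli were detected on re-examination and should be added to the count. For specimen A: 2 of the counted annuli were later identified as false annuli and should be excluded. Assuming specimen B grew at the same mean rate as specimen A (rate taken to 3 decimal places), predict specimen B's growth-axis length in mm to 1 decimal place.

5.7 mm

Specimen A: after corrections the count is 50 − 2 + 3 = 51 annuli.
A: Mean rate = 11.2 mm / 51 years ≈ 0.220 mm/year.
B's length ≈ 0.220 × 26 = 5.7 mm.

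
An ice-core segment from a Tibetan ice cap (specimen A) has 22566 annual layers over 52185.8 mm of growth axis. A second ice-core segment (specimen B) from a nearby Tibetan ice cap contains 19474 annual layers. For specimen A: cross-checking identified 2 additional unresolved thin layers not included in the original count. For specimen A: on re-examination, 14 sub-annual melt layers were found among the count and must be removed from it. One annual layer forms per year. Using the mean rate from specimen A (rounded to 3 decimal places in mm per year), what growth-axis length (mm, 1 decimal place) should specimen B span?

45062.8 mm

Specimen A: true annual layer count = 22566 − 14 + 2 = 22554.
A: Mean rate = 52185.8 mm / 22554 years ≈ 2.314 mm/year.
Length of B = 2.314 × 19474 = 45062.8 mm.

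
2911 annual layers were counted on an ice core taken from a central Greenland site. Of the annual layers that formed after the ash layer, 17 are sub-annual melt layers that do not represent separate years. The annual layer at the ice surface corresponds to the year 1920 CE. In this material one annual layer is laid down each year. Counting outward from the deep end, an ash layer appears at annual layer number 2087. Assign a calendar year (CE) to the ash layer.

1113 CE

The ash layer sits at annual layer 2087 from the deep end, so 2911 − 2087 = 824 annual layers formed after it.
824 − 17 false = 807 true annual layers after the ash layer.
The annual layer at the ice surface is 1920 CE, so the ash layer dates to 1920 − 807 = 1113 CE.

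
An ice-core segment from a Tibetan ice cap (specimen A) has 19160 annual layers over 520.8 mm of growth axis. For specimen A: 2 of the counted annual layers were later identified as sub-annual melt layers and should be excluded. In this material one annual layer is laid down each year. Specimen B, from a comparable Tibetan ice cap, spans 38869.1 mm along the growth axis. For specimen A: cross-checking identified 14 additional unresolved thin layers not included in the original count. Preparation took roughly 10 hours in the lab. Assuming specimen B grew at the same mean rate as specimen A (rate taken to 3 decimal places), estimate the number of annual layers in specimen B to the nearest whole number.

1439596 annual layers

Specimen A: adjusted count: 19160 − 2 + 14 = 19172 annual layers.
A: Extension rate ≈ 520.8 / 19172 = 0.027 mm per year.
Specimen B: 38869.1 mm / 0.027 mm per year = 1439596.30 years ≈ 1439596 annual layers.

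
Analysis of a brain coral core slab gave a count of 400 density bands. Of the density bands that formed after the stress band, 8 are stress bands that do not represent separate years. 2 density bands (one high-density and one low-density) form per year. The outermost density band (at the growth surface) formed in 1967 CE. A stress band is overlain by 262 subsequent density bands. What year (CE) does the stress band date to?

1840 CE

262 density bands formed after the stress band.
Removing the 8 false density bands leaves 262 − 8 = 254 true density bands beyond the stress band.
Dividing by 2 density bands per year: 254 / 2 = 127 years.
Counting back 127 years from 1967 CE places the stress band in 1967 − 127 = 1840 CE.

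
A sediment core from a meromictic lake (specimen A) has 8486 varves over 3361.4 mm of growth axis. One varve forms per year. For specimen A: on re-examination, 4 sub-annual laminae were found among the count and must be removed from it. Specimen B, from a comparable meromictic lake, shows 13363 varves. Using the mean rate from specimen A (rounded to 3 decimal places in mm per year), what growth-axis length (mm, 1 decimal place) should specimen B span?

Specimen A: true varve count = 8486 − 4 = 8482.
A: Extension rate ≈ 3361.4 / 8482 = 0.396 mm/year.
For B, 0.396 mm/year × 13363 years = 5291.7 mm.

5291.7 mm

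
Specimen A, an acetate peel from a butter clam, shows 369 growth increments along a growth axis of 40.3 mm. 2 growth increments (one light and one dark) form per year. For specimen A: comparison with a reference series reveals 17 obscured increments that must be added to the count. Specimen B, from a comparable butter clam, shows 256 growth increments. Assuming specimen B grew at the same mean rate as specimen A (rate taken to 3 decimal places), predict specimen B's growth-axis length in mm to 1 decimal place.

Specimen A: true growth increment count = 369 + 17 = 386.
Specimen A: dividing by 2 growth increments per year: 386 / 2 = 193 years.
A: Extension rate ≈ 40.3 / 193 = 0.209 mm/year.
Specimen B: with 2 growth increments per year, 256 / 2 = 128 years. B's length ≈ 0.209 × 128 = 26.8 mm.

26.8 mm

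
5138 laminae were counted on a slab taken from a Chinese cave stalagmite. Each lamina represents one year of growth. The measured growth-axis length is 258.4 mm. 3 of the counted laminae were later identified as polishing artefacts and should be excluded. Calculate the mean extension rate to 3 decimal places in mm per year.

Adjusted count: 5138 − 3 = 5135 laminae.
Extension rate ≈ 258.4 / 5135 = 0.050 mm per year.

0.050 mm per year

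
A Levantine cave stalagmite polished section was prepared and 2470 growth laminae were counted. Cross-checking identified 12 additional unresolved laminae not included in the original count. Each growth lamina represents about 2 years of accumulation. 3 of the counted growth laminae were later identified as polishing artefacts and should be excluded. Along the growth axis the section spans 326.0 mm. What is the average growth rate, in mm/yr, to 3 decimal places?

0.066 mm/yr

Adjusted count: 2470 − 3 + 12 = 2479 growth laminae.
Multiplying by 2 years per growth lamina: 2479 × 2 = 4958 years.
326.0 mm over 4958 years gives 326.0 / 4958 ≈ 0.066 mm/yr.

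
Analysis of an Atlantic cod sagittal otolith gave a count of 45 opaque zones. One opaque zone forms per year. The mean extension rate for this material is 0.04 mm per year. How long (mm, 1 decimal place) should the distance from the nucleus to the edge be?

1.8 mm

45 years of growth are recorded.
45 years at 0.04 mm/year gives 0.04 × 45 = 1.8 mm.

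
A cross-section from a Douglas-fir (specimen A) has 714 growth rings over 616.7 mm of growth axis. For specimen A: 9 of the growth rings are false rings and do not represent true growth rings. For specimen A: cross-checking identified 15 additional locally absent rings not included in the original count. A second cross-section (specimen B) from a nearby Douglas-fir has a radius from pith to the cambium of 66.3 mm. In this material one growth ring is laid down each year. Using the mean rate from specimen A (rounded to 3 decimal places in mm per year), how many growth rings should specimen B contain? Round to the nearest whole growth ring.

77 growth rings

Specimen A: true growth ring count = 714 − 9 + 15 = 720.
A: 616.7 mm over 720 years gives 616.7 / 720 ≈ 0.857 mm/yr.
B spans 66.3 / 0.857 = 77.36 years ≈ 77 growth rings.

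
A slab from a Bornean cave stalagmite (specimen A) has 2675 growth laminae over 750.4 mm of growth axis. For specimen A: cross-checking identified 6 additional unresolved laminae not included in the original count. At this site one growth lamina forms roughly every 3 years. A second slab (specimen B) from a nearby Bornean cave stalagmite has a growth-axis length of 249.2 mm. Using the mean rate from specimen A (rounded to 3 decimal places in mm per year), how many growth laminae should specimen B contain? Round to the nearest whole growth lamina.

Specimen A: adjusted count: 2675 + 6 = 2681 growth laminae.
Specimen A: at 3 years per growth lamina, 2681 × 3 = 8043 years.
A: Mean rate = 750.4 mm / 8043 years ≈ 0.093 mm/yr.
B spans 249.2 / 0.093 = 2679.57 years; at 3 years per growth lamina that is 2679.57 / 3 ≈ 893 growth laminae.

893 growth laminae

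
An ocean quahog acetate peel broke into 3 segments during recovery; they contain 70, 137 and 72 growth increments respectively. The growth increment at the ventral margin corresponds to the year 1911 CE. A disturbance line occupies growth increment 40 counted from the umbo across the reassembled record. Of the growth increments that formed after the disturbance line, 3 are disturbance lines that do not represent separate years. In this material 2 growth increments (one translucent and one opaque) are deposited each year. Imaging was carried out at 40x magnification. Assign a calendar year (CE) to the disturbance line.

Total growth increments = 70 + 137 + 72 = 279.
279 − 40 = 239 growth increments lie beyond the disturbance line toward the ventral margin.
Removing the 3 false growth increments leaves 239 − 3 = 236 true growth increments beyond the disturbance line.
With 2 growth increments per year, 236 / 2 = 118 years.
1911 − 118 = 1793 CE.

1793 CE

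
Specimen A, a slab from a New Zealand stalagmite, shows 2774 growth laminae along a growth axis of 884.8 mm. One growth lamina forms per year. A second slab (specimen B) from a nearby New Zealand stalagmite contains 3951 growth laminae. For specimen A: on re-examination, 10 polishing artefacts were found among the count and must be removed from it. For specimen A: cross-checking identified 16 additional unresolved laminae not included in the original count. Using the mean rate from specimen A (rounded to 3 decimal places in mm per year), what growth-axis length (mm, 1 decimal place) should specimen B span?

Specimen A: after corrections the count is 2774 − 10 + 16 = 2780 growth laminae.
A: Mean rate = 884.8 mm / 2780 years ≈ 0.318 mm per year.
For B, 0.318 mm/year × 3951 years = 1256.4 mm.

1256.4 mm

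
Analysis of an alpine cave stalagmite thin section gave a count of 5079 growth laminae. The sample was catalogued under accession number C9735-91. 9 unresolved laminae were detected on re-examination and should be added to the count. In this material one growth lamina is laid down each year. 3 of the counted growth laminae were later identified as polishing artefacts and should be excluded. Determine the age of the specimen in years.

Correcting the raw count gives 5079 − 3 + 9 = 5085 true growth laminae.
With a one-to-one growth lamina periodicity this is 5085 years.

5085 years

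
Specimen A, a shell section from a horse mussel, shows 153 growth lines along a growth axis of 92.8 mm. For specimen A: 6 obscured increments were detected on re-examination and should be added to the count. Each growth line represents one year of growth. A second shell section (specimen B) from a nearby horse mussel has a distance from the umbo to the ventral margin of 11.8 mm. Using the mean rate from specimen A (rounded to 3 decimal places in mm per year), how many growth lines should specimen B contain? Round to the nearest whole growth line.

20 growth lines

Specimen A: correcting the raw count gives 153 + 6 = 159 true growth lines.
A: Mean rate = 92.8 mm / 159 years ≈ 0.584 mm/yr.
For B, 11.8 / 0.584 = 20.21 years ≈ 20 growth lines.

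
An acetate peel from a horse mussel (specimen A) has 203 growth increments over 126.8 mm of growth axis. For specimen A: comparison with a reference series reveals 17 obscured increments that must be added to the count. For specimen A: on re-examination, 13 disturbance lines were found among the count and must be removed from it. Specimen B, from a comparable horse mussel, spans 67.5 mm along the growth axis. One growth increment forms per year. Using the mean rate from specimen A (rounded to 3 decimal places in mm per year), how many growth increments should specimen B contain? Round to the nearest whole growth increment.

Specimen A: after corrections the count is 203 − 13 + 17 = 207 growth increments.
A: Extension rate ≈ 126.8 / 207 = 0.613 mm/year.
For B, 67.5 / 0.613 = 110.11 years ≈ 110 growth increments.

110 growth increments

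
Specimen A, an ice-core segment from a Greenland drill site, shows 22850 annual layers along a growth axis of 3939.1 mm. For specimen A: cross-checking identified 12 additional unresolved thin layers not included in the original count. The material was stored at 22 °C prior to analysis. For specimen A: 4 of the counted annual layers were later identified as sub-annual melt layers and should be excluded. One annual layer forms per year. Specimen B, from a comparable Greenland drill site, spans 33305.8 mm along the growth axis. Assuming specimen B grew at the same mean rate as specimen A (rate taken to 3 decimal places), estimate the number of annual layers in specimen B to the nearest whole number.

Specimen A: adjusted count: 22850 − 4 + 12 = 22858 annual layers.
A: 3939.1 mm over 22858 years gives 3939.1 / 22858 ≈ 0.172 mm/year.
For B, 33305.8 / 0.172 = 193638.37 years ≈ 193638 annual layers.

193638 annual layers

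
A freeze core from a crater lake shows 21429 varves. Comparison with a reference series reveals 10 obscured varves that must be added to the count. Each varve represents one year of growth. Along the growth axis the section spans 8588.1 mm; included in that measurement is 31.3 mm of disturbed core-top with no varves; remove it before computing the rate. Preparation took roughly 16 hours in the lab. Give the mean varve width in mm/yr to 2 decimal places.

After corrections the count is 21429 + 10 = 21439 varves.
Net length = 8588.1 − 31.3 = 8556.8 mm.
Extension rate ≈ 8556.8 / 21439 = 0.40 mm/yr.

0.40 mm/yr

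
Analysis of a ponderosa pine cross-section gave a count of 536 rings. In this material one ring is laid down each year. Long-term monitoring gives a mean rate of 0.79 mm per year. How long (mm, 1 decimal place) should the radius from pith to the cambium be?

The record spans 536 years at 0.79 mm per year.
Predicted length = 0.79 mm/year × 536 years = 423.4 mm.

423.4 mm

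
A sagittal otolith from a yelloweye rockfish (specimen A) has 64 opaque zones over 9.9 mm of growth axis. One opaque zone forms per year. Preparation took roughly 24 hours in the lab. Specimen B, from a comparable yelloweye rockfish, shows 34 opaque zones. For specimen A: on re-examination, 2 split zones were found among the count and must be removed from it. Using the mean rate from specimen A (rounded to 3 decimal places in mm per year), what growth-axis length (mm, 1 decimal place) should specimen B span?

Specimen A: adjusted count: 64 − 2 = 62 opaque zones.
A: Extension rate ≈ 9.9 / 62 = 0.160 mm/year.
Length of B = 0.160 × 34 = 5.4 mm.

5.4 mm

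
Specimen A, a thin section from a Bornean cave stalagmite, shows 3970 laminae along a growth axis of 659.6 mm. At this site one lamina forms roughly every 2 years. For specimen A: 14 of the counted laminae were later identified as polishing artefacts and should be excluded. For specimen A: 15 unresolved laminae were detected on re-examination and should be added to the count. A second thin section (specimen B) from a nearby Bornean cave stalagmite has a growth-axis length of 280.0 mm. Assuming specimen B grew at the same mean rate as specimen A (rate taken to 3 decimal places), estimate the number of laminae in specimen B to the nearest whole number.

1687 laminae

Specimen A: after corrections the count is 3970 − 14 + 15 = 3971 laminae.
Specimen A: 3971 laminae at 2 years each span 3971 × 2 = 7942 years.
A: Mean rate = 659.6 mm / 7942 years ≈ 0.083 mm/year.
For B, 280.0 / 0.083 = 3373.49 years; at 2 years per lamina that is 3373.49 / 2 ≈ 1687 laminae.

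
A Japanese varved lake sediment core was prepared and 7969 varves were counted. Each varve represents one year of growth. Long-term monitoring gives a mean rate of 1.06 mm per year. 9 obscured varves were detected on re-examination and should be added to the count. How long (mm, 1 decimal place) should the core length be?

8456.7 mm

True varve count = 7969 + 9 = 7978.
7978 years at 1.06 mm/year gives 1.06 × 7978 = 8456.7 mm.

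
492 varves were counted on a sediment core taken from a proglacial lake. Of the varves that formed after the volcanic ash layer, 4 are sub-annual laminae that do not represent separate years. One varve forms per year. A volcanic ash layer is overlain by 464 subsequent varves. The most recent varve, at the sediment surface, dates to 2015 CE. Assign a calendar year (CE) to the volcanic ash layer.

1555 CE

There are 464 varves younger than the volcanic ash layer.
Removing the 4 false varves leaves 464 − 4 = 460 true varves beyond the volcanic ash layer.
2015 − 460 = 1555 CE.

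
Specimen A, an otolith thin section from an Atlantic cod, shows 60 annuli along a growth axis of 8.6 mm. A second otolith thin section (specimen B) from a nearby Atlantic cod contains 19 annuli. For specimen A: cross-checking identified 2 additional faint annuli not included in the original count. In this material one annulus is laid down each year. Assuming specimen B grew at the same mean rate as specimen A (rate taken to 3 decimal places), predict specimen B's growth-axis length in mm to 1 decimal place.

Specimen A: adjusted count: 60 + 2 = 62 annuli.
A: Extension rate ≈ 8.6 / 62 = 0.139 mm/yr.
For B, 0.139 mm/year × 19 years = 2.6 mm.

2.6 mm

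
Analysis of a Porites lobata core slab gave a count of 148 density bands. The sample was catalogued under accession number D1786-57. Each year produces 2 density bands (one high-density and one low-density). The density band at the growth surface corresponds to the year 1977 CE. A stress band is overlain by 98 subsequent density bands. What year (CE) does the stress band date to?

1928 CE

98 density bands post-date the stress band.
Dividing by 2 density bands per year: 98 / 2 = 49 years.
The density band at the growth surface is 1977 CE, so the stress band dates to 1977 − 49 = 1928 CE.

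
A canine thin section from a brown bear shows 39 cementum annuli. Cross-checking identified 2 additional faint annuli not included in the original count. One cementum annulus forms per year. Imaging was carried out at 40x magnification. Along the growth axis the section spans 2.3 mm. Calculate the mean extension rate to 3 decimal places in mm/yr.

Adjusted count: 39 + 2 = 41 cementum annuli.
Extension rate ≈ 2.3 / 41 = 0.056 mm/yr.

0.056 mm/yr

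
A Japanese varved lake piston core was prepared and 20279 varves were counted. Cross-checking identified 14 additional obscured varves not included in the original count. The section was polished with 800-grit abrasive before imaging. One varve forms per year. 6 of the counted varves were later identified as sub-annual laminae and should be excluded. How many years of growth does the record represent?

Correcting the raw count gives 20279 − 6 + 14 = 20287 true varves.
With a one-to-one varve periodicity this is 20287 years.

20287 years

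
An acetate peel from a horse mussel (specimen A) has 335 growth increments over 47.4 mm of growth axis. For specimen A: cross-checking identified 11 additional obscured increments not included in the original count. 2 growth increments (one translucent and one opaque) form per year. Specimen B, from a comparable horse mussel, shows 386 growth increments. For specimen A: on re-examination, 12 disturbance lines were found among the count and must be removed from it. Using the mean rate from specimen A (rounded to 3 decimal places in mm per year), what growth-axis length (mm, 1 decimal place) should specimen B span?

Specimen A: adjusted count: 335 − 12 + 11 = 334 growth increments.
Specimen A: dividing by 2 growth increments per year: 334 / 2 = 167 years.
A: Mean rate = 47.4 mm / 167 years ≈ 0.284 mm per year.
Specimen B: with 2 growth increments per year, 386 / 2 = 193 years. Length of B = 0.284 × 193 = 54.8 mm.

54.8 mm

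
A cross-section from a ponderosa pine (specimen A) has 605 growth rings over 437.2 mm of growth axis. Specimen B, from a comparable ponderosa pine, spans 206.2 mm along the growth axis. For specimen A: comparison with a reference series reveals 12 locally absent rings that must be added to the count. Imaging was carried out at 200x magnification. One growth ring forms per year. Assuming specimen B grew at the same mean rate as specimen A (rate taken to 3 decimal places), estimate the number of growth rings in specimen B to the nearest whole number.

Specimen A: after corrections the count is 605 + 12 = 617 growth rings.
A: 437.2 mm over 617 years gives 437.2 / 617 ≈ 0.709 mm/year.
For B, 206.2 / 0.709 = 290.83 years ≈ 291 growth rings.

291 growth rings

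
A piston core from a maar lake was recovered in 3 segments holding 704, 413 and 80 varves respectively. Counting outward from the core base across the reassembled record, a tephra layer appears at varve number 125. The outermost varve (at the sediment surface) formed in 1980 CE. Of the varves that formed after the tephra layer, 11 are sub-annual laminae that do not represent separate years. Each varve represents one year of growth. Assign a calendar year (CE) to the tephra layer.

919 CE

Total varves = 704 + 413 + 80 = 1197.
Between varve 125 and the sediment surface there are 1197 − 125 = 1072 varves.
1072 − 11 false = 1061 true varves after the tephra layer.
1980 − 1061 = 919 CE.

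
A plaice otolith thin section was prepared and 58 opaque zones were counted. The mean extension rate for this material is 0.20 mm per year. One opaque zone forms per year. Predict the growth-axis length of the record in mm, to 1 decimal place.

58 years of growth are recorded.
Length ≈ 0.20 × 58 = 11.6 mm.

11.6 mm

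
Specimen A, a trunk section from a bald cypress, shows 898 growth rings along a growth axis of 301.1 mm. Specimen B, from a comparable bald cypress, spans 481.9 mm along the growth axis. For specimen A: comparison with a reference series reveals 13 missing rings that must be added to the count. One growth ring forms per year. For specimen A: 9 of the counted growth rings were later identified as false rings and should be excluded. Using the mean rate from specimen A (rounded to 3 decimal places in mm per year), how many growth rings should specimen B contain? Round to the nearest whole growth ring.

1443 growth rings

Specimen A: after corrections the count is 898 − 9 + 13 = 902 growth rings.
A: Mean rate = 301.1 mm / 902 years ≈ 0.334 mm/yr.
B spans 481.9 / 0.334 = 1442.81 years ≈ 1443 growth rings.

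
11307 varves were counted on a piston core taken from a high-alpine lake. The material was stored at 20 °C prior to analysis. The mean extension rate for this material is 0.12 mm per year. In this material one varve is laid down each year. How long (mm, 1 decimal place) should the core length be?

1356.8 mm

11307 years of growth are recorded.
11307 years at 0.12 mm/year gives 0.12 × 11307 = 1356.8 mm.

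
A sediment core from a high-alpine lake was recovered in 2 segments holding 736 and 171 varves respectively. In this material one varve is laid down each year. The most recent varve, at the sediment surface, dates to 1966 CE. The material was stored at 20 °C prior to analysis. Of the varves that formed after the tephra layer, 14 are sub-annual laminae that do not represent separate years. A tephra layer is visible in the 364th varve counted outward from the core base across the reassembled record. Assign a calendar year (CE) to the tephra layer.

1437 CE

Total varves = 736 + 171 = 907.
The tephra layer sits at varve 364 from the core base, so 907 − 364 = 543 varves formed after it.
Excluding 14 false varves: 543 − 14 = 529.
1966 − 529 = 1437 CE.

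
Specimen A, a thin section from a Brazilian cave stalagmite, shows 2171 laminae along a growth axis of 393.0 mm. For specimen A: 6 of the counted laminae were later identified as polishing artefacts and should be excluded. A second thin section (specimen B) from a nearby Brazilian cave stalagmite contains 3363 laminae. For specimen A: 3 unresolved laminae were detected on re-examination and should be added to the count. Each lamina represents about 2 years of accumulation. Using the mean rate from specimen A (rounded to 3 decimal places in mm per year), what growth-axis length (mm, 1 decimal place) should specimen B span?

612.1 mm

Specimen A: correcting the raw count gives 2171 − 6 + 3 = 2168 true laminae.
Specimen A: 2168 laminae at 2 years each span 2168 × 2 = 4336 years.
A: 393.0 mm over 4336 years gives 393.0 / 4336 ≈ 0.091 mm per year.
Specimen B: multiplying by 2 years per lamina: 3363 × 2 = 6726 years. B's length ≈ 0.091 × 6726 = 612.1 mm.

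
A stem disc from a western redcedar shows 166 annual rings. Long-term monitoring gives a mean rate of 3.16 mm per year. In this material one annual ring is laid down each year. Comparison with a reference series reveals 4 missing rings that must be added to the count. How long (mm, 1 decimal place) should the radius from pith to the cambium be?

Correcting the raw count gives 166 + 4 = 170 true annual rings.
Predicted length = 3.16 mm/year × 170 years = 537.2 mm.

537.2 mm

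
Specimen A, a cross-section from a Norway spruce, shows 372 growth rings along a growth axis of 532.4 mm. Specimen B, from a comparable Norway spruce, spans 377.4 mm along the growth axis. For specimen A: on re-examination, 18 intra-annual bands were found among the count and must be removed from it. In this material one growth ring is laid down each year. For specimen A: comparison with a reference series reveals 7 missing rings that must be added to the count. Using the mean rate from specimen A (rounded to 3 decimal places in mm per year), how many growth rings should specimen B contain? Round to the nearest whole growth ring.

Specimen A: true growth ring count = 372 − 18 + 7 = 361.
A: Mean rate = 532.4 mm / 361 years ≈ 1.475 mm/year.
Specimen B: 377.4 mm / 1.475 mm per year = 255.86 years ≈ 256 growth rings.

256 growth rings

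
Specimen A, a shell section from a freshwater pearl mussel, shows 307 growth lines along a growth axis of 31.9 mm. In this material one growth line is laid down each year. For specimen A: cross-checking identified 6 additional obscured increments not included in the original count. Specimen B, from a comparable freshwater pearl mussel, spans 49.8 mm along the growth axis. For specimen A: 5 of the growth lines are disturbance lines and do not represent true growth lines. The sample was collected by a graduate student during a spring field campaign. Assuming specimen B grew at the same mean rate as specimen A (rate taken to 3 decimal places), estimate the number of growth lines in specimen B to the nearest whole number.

479 growth lines

Specimen A: true growth line count = 307 − 5 + 6 = 308.
A: Mean rate = 31.9 mm / 308 years ≈ 0.104 mm/yr.
B spans 49.8 / 0.104 = 478.85 years ≈ 479 growth lines.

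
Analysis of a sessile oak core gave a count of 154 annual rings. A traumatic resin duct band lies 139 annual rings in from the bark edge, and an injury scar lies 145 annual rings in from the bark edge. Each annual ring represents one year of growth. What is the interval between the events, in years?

145 − 139 = 6 annual rings lie between the two events.
One annual ring per year makes the interval 6 years.

6 years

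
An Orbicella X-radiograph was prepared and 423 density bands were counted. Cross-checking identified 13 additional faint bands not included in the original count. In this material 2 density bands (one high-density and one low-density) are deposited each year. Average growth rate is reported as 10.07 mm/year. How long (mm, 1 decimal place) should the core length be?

2195.3 mm

Correcting the raw count gives 423 + 13 = 436 true density bands.
With 2 density bands per year, 436 / 2 = 218 years.
Predicted length = 10.07 mm/year × 218 years = 2195.3 mm.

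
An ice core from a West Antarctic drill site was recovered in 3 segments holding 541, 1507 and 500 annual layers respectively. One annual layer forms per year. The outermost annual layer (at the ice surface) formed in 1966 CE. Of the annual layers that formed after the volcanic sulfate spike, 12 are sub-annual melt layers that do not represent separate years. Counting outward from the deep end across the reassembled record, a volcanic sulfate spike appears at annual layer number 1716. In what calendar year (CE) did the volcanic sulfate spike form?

Total annual layers = 541 + 1507 + 500 = 2548.
2548 − 1716 = 832 annual layers lie beyond the volcanic sulfate spike toward the ice surface.
Excluding 12 false annual layers: 832 − 12 = 820.
Counting back 820 years from 1966 CE places the volcanic sulfate spike in 1966 − 820 = 1146 CE.

1146 CE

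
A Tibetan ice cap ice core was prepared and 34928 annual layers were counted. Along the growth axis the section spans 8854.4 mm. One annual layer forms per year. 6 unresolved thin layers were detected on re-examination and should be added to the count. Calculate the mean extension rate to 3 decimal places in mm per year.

0.253 mm per year

Correcting the raw count gives 34928 + 6 = 34934 true annual layers.
Extension rate ≈ 8854.4 / 34934 = 0.253 mm per year.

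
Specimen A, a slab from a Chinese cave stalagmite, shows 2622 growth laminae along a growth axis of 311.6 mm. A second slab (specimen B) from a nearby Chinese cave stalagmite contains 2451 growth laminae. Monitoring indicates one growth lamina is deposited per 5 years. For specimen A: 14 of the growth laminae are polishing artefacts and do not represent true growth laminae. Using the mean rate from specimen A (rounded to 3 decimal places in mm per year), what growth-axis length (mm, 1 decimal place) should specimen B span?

Specimen A: after corrections the count is 2622 − 14 = 2608 growth laminae.
Specimen A: multiplying by 5 years per growth lamina: 2608 × 5 = 13040 years.
A: 311.6 mm over 13040 years gives 311.6 / 13040 ≈ 0.024 mm/year.
Specimen B: multiplying by 5 years per growth lamina: 2451 × 5 = 12255 years. B's length ≈ 0.024 × 12255 = 294.1 mm.

294.1 mm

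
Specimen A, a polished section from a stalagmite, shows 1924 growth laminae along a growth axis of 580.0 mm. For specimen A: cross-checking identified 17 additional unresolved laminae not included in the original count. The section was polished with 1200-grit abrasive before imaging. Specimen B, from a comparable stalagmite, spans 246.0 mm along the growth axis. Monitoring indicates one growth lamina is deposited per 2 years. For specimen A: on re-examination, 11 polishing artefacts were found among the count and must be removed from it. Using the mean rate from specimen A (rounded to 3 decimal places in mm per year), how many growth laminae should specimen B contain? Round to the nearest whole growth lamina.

Specimen A: after corrections the count is 1924 − 11 + 17 = 1930 growth laminae.
Specimen A: 1930 growth laminae at 2 years each span 1930 × 2 = 3860 years.
A: Extension rate ≈ 580.0 / 3860 = 0.150 mm per year.
B spans 246.0 / 0.150 = 1640.00 years; at 2 years per growth lamina that is 1640.00 / 2 ≈ 820 growth laminae.

820 growth laminae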